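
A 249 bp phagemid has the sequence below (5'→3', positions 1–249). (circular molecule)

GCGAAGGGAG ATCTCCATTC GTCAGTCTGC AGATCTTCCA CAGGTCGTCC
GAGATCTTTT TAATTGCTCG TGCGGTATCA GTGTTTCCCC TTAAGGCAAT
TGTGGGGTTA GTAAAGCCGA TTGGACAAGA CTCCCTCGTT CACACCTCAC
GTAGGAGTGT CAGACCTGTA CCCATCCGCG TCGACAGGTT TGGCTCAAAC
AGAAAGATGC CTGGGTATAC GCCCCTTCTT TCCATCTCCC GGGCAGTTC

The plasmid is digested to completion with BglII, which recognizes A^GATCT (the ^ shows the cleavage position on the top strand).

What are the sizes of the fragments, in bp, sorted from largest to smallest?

BglII sites (AGATCT) start at positions 9, 31, 52.
BglII cuts after the first base of each site, so after positions 9, 31, 52.
Circular molecule, 3 cuts → 3 fragments:
  10–31 → 22 bp
  32–52 → 21 bp
  53–249 then 1–9 → 197 + 9 = 206 bp
Sorted largest to smallest: 206, 22, 21 bp.

206, 22, 21 bp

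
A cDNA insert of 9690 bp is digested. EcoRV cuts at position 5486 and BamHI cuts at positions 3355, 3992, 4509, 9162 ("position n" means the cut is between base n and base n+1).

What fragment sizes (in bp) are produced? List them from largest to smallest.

3676, 3355, 977, 637, 528, 517 bp

Combined cut positions (sorted): 3355, 3992, 4509, 5486, 9162.
Linear molecule, 5 cuts → 6 fragments:
  3355 − 0 = 3355 bp
  3992 − 3355 = 637 bp
  4509 − 3992 = 517 bp
  5486 − 4509 = 977 bp
  9162 − 5486 = 3676 bp
  9690 − 9162 = 528 bp
Sorted largest to smallest: 3676, 3355, 977, 637, 528, 517 bp.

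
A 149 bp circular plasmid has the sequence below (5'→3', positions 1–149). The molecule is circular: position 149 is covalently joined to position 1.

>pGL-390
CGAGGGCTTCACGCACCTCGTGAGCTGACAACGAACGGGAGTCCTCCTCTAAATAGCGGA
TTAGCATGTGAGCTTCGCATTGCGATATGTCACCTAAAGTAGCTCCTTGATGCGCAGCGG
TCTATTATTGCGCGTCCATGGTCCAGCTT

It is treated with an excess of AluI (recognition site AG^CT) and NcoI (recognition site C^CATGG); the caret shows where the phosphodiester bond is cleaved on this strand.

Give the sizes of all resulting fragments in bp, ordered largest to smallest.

48, 34, 30, 27, 10 bp

AluI sites (AGCT) start at positions 23, 71, 101, 145.
AluI cuts after base 2 of each site, so after positions 24, 72, 102, 146.
The NcoI site (CCATGG) starts at position 136.
NcoI cuts after the first base of each site, so after position 136.
Combined cut positions: 24, 72, 102, 136, 146.
Circular molecule, 5 cuts → 5 fragments:
  25–72 → 48 bp
  73–102 → 30 bp
  103–136 → 34 bp
  137–146 → 10 bp
  147–149 then 1–24 → 3 + 24 = 27 bp
Sorted largest to smallest: 48, 34, 30, 27, 10 bp.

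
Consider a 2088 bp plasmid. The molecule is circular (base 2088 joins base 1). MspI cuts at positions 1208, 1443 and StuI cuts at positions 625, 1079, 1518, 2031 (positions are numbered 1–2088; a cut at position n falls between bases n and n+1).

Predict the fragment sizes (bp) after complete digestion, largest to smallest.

Combined cut positions (sorted): 625, 1079, 1208, 1443, 1518, 2031.
Circular molecule, 6 cuts → 6 fragments:
  1079 − 625 = 454 bp
  1208 − 1079 = 129 bp
  1443 − 1208 = 235 bp
  1518 − 1443 = 75 bp
  2031 − 1518 = 513 bp
  wrap: 2088 − 2031 + 625 = 682 bp
Sorted largest to smallest: 682, 513, 454, 235, 129, 75 bp.

682, 513, 454, 235, 129, 75 bp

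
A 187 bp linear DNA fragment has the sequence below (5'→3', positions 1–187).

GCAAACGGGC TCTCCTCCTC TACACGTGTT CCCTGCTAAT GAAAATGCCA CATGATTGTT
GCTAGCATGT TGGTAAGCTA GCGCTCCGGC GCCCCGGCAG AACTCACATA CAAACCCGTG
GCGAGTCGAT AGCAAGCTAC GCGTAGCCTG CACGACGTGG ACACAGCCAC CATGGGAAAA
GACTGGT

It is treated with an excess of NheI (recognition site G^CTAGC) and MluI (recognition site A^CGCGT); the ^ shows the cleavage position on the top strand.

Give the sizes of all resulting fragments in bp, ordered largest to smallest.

62, 61, 48, 16 bp

NheI sites (GCTAGC) start at positions 61, 77.
NheI cuts after the first base of each site, so after positions 61, 77.
The MluI site (ACGCGT) starts at position 139.
MluI cuts after the first base of each site, so after position 139.
Combined cut positions: 61, 77, 139.
Linear molecule, 3 cuts → 4 fragments:
  1–61 → 61 bp
  62–77 → 16 bp
  78–139 → 62 bp
  140–187 → 48 bp
Sorted largest to smallest: 62, 61, 48, 16 bp.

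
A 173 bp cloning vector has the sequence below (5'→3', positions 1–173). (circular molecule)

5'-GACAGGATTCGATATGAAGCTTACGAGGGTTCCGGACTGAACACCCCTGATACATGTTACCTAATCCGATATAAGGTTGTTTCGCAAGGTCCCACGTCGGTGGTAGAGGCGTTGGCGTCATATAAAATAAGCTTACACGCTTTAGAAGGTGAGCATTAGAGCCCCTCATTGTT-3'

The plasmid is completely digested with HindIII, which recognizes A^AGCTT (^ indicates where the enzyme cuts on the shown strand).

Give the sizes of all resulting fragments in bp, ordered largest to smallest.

HindIII sites (AAGCTT) start at positions 17, 129.
HindIII cuts after the first base of each site, so after positions 17, 129.
Circular molecule, 2 cuts → 2 fragments:
  18–129 → 112 bp
  130–173 then 1–17 → 44 + 17 = 61 bp
Sorted largest to smallest: 112, 61 bp.

112, 61 bp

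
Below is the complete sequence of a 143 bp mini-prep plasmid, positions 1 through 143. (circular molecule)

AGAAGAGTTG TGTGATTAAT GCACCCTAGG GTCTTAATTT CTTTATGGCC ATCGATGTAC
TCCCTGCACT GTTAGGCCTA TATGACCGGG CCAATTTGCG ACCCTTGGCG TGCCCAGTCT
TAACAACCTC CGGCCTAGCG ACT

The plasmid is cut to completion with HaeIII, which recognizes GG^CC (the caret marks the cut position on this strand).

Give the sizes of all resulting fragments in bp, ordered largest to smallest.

HaeIII sites (GGCC) start at positions 47, 75, 89, 132.
HaeIII cuts after base 2 of each site, so after positions 48, 76, 90, 133.
Circular molecule, 4 cuts → 4 fragments:
  49–76 → 28 bp
  77–90 → 14 bp
  91–133 → 43 bp
  134–143 then 1–48 → 10 + 48 = 58 bp
Sorted largest to smallest: 58, 43, 28, 14 bp.

58, 43, 28, 14 bp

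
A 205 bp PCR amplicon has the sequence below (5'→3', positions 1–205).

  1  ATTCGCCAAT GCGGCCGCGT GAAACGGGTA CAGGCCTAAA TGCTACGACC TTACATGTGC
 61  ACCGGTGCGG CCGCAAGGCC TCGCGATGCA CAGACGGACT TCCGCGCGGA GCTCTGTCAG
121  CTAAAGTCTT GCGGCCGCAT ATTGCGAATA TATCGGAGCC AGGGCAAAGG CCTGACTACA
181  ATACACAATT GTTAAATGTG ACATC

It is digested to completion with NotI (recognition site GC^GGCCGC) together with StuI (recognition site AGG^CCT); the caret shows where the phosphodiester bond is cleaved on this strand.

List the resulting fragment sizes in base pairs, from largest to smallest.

NotI sites (GCGGCCGC) start at positions 11, 67, 131.
NotI cuts after base 2 of each site, so after positions 12, 68, 132.
StuI sites (AGGCCT) start at positions 32, 76, 168.
StuI cuts after base 3 of each site, so after positions 34, 78, 170.
Combined cut positions: 12, 34, 68, 78, 132, 170.
Linear molecule, 6 cuts → 7 fragments:
  1–12 → 12 bp
  13–34 → 22 bp
  35–68 → 34 bp
  69–78 → 10 bp
  79–132 → 54 bp
  133–170 → 38 bp
  171–205 → 35 bp
Sorted largest to smallest: 54, 38, 35, 34, 22, 12, 10 bp.

54, 38, 35, 34, 22, 12, 10 bp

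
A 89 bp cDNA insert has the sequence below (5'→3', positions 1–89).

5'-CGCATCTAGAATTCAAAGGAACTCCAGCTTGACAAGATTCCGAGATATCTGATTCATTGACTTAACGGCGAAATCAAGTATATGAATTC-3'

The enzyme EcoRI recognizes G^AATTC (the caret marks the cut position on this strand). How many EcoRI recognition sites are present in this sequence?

2

GAATTC occurs starting at positions 9, 84.
EcoRI cuts at 2 sites.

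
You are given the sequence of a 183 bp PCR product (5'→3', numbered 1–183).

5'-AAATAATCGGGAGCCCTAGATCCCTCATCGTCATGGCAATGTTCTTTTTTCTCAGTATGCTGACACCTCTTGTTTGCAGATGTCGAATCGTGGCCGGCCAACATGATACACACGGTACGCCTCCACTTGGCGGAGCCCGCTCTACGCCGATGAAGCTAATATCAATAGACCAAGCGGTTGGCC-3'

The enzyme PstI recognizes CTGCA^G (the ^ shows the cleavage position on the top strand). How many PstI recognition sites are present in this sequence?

No occurrence of CTGCAG is present in the sequence.
PstI does not cut: 0 sites.

0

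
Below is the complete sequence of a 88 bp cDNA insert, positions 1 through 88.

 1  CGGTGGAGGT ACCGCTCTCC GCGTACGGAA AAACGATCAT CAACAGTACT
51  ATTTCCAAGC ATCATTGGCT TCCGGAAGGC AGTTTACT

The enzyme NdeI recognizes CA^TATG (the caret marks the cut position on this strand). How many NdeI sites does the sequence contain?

0

No occurrence of CATATG is present in the sequence.
NdeI does not cut: 0 sites.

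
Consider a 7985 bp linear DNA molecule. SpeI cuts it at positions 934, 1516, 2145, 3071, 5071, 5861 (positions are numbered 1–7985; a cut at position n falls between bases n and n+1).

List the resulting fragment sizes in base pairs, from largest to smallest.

2124, 2000, 934, 926, 790, 629, 582 bp

Linear molecule, 6 cuts → 7 fragments:
  934 − 0 = 934 bp
  1516 − 934 = 582 bp
  2145 − 1516 = 629 bp
  3071 − 2145 = 926 bp
  5071 − 3071 = 2000 bp
  5861 − 5071 = 790 bp
  7985 − 5861 = 2124 bp
Sorted largest to smallest: 2124, 2000, 934, 926, 790, 629, 582 bp.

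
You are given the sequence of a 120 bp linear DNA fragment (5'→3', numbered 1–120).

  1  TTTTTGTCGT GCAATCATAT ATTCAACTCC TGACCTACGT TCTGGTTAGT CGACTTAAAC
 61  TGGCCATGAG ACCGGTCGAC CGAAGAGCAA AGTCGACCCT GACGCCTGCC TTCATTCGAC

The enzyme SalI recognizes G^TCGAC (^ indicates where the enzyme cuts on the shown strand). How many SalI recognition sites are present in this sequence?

GTCGAC occurs starting at positions 49, 75, 92.
SalI cuts at 3 sites.

3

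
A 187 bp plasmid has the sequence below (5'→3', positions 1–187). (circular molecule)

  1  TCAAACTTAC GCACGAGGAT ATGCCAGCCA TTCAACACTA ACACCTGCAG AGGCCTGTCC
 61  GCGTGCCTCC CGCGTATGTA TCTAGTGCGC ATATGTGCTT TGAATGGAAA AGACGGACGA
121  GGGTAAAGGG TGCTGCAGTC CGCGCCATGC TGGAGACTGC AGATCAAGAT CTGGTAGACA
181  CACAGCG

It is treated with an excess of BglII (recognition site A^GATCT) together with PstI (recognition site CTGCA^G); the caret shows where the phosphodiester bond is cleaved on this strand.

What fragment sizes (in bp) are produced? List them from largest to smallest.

88, 69, 24, 6 bp

The BglII site (AGATCT) starts at position 167.
BglII cuts after the first base of each site, so after position 167.
PstI sites (CTGCAG) start at positions 45, 133, 157.
PstI cuts after base 5 of each site (before the last base), so after positions 49, 137, 161.
Combined cut positions: 49, 137, 161, 167.
Circular molecule, 4 cuts → 4 fragments:
  50–137 → 88 bp
  138–161 → 24 bp
  162–167 → 6 bp
  168–187 then 1–49 → 20 + 49 = 69 bp
Sorted largest to smallest: 88, 69, 24, 6 bp.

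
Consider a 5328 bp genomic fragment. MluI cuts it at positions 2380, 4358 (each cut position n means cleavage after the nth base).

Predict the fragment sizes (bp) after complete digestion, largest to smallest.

2380, 1978, 970 bp

Linear molecule, 2 cuts → 3 fragments:
  2380 − 0 = 2380 bp
  4358 − 2380 = 1978 bp
  5328 − 4358 = 970 bp
Sorted largest to smallest: 2380, 1978, 970 bp.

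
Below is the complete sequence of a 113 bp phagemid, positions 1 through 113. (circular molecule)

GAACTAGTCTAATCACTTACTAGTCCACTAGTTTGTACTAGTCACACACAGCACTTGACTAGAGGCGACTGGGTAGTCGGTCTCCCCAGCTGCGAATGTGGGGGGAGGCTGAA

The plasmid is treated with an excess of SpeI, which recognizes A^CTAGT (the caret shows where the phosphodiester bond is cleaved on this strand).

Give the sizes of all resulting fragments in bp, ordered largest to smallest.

SpeI sites (ACTAGT) start at positions 3, 19, 27, 37.
SpeI cuts after the first base of each site, so after positions 3, 19, 27, 37.
Circular molecule, 4 cuts → 4 fragments:
  4–19 → 16 bp
  20–27 → 8 bp
  28–37 → 10 bp
  38–113 then 1–3 → 76 + 3 = 79 bp
Sorted largest to smallest: 79, 16, 10, 8 bp.

79, 16, 10, 8 bp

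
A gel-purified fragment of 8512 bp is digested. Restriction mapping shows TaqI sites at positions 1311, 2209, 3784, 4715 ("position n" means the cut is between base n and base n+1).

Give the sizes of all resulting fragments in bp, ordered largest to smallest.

Linear molecule, 4 cuts → 5 fragments:
  1311 − 0 = 1311 bp
  2209 − 1311 = 898 bp
  3784 − 2209 = 1575 bp
  4715 − 3784 = 931 bp
  8512 − 4715 = 3797 bp
Sorted largest to smallest: 3797, 1575, 1311, 931, 898 bp.

3797, 1575, 1311, 931, 898 bp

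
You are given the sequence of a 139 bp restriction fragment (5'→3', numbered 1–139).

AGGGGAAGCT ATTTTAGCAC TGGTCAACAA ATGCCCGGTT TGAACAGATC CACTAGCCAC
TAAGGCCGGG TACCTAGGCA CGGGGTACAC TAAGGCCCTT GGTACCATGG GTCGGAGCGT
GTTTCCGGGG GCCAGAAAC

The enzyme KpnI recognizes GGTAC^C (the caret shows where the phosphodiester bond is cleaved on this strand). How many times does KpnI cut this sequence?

GGTACC occurs starting at positions 69, 101.
KpnI cuts at 2 sites.

2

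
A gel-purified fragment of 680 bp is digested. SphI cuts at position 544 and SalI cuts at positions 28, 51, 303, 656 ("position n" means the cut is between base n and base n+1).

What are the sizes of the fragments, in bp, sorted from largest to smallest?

252, 241, 112, 28, 24, 23 bp

Combined cut positions (sorted): 28, 51, 303, 544, 656.
Linear molecule, 5 cuts → 6 fragments:
  28 − 0 = 28 bp
  51 − 28 = 23 bp
  303 − 51 = 252 bp
  544 − 303 = 241 bp
  656 − 544 = 112 bp
  680 − 656 = 24 bp
Sorted largest to smallest: 252, 241, 112, 28, 24, 23 bp.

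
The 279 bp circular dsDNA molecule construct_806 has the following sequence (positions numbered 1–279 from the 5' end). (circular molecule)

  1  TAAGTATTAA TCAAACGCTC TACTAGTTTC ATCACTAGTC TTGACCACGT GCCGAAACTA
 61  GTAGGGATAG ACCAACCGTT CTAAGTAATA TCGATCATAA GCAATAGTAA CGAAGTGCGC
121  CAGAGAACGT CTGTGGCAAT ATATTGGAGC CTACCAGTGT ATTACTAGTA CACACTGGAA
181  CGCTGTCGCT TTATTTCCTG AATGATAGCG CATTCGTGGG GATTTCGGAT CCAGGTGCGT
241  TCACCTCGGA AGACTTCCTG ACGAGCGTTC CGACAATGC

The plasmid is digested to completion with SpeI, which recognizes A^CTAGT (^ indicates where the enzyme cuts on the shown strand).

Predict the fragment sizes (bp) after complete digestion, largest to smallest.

137, 107, 23, 12 bp

SpeI sites (ACTAGT) start at positions 22, 34, 57, 164.
SpeI cuts after the first base of each site, so after positions 22, 34, 57, 164.
Circular molecule, 4 cuts → 4 fragments:
  23–34 → 12 bp
  35–57 → 23 bp
  58–164 → 107 bp
  165–279 then 1–22 → 115 + 22 = 137 bp
Sorted largest to smallest: 137, 107, 23, 12 bp.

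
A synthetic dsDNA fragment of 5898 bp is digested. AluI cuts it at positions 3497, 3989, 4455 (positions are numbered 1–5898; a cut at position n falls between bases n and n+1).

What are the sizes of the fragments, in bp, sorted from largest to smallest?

3497, 1443, 492, 466 bp

Linear molecule, 3 cuts → 4 fragments:
  3497 − 0 = 3497 bp
  3989 − 3497 = 492 bp
  4455 − 3989 = 466 bp
  5898 − 4455 = 1443 bp
Sorted largest to smallest: 3497, 1443, 492, 466 bp.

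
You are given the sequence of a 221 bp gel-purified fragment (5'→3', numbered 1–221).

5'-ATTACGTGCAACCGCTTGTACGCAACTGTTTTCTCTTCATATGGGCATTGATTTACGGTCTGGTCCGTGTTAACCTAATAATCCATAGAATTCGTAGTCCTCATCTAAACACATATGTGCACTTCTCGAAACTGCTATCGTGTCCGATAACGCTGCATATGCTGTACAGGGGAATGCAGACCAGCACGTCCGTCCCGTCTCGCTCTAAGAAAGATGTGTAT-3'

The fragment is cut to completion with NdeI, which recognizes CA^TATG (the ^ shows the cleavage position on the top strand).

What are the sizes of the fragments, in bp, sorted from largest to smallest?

74, 64, 44, 39 bp

NdeI sites (CATATG) start at positions 38, 112, 156.
NdeI cuts after base 2 of each site, so after positions 39, 113, 157.
Linear molecule, 3 cuts → 4 fragments:
  1–39 → 39 bp
  40–113 → 74 bp
  114–157 → 44 bp
  158–221 → 64 bp
Sorted largest to smallest: 74, 64, 44, 39 bp.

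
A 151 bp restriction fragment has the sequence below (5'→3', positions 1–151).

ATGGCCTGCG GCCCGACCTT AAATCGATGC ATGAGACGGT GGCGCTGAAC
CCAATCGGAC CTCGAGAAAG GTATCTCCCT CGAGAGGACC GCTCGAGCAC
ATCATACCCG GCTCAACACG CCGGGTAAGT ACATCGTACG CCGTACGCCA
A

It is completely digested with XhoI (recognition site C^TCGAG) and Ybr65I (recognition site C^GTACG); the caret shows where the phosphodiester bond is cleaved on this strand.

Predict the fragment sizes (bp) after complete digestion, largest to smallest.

XhoI sites (CTCGAG) start at positions 61, 79, 92.
XhoI cuts after the first base of each site, so after positions 61, 79, 92.
Ybr65I sites (CGTACG) start at positions 135, 142.
Ybr65I cuts after the first base of each site, so after positions 135, 142.
Combined cut positions: 61, 79, 92, 135, 142.
Linear molecule, 5 cuts → 6 fragments:
  1–61 → 61 bp
  62–79 → 18 bp
  80–92 → 13 bp
  93–135 → 43 bp
  136–142 → 7 bp
  143–151 → 9 bp
Sorted largest to smallest: 61, 43, 18, 13, 9, 7 bp.

61, 43, 18, 13, 9, 7 bp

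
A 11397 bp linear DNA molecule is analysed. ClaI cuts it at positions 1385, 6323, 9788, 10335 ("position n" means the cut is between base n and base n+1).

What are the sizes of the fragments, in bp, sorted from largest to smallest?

Linear molecule, 4 cuts → 5 fragments:
  1385 − 0 = 1385 bp
  6323 − 1385 = 4938 bp
  9788 − 6323 = 3465 bp
  10335 − 9788 = 547 bp
  11397 − 10335 = 1062 bp
Sorted largest to smallest: 4938, 3465, 1385, 1062, 547 bp.

4938, 3465, 1385, 1062, 547 bp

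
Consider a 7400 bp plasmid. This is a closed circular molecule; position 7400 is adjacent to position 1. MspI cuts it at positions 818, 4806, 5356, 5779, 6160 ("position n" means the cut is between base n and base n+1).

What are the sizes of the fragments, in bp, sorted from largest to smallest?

3988, 2058, 550, 423, 381 bp

Circular molecule, 5 cuts → 5 fragments:
  4806 − 818 = 3988 bp
  5356 − 4806 = 550 bp
  5779 − 5356 = 423 bp
  6160 − 5779 = 381 bp
  wrap: 7400 − 6160 + 818 = 2058 bp
Sorted largest to smallest: 3988, 2058, 550, 423, 381 bp.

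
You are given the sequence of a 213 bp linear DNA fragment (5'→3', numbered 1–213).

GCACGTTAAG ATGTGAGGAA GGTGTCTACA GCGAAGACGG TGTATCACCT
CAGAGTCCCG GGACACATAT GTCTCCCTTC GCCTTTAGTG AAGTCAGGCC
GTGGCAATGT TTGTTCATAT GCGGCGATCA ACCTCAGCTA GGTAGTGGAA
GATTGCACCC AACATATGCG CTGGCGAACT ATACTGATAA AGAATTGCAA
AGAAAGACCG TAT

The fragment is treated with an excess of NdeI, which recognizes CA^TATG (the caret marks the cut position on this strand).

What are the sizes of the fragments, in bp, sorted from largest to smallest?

NdeI sites (CATATG) start at positions 66, 116, 163.
NdeI cuts after base 2 of each site, so after positions 67, 117, 164.
Linear molecule, 3 cuts → 4 fragments:
  1–67 → 67 bp
  68–117 → 50 bp
  118–164 → 47 bp
  165–213 → 49 bp
Sorted largest to smallest: 67, 50, 49, 47 bp.

67, 50, 49, 47 bp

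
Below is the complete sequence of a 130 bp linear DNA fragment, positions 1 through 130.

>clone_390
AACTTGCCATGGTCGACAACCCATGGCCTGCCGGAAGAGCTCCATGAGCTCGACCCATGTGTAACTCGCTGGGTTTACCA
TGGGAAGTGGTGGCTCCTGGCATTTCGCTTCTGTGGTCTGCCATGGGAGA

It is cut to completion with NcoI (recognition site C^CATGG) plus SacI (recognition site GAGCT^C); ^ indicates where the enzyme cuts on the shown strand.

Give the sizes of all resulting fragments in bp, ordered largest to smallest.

43, 28, 20, 14, 9, 9, 7 bp

NcoI sites (CCATGG) start at positions 7, 21, 78, 121.
NcoI cuts after the first base of each site, so after positions 7, 21, 78, 121.
SacI sites (GAGCTC) start at positions 37, 46.
SacI cuts after base 5 of each site (before the last base), so after positions 41, 50.
Combined cut positions: 7, 21, 41, 50, 78, 121.
Linear molecule, 6 cuts → 7 fragments:
  1–7 → 7 bp
  8–21 → 14 bp
  22–41 → 20 bp
  42–50 → 9 bp
  51–78 → 28 bp
  79–121 → 43 bp
  122–130 → 9 bp
Sorted largest to smallest: 43, 28, 20, 14, 9, 9, 7 bp.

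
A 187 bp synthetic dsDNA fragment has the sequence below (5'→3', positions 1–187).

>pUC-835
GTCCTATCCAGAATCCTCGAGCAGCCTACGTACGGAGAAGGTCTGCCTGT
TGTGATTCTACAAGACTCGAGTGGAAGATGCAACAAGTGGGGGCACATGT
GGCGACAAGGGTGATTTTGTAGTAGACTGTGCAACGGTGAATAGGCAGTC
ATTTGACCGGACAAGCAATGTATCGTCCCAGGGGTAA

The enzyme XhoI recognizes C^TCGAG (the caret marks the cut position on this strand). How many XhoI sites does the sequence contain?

2

CTCGAG occurs starting at positions 16, 66.
XhoI cuts at 2 sites.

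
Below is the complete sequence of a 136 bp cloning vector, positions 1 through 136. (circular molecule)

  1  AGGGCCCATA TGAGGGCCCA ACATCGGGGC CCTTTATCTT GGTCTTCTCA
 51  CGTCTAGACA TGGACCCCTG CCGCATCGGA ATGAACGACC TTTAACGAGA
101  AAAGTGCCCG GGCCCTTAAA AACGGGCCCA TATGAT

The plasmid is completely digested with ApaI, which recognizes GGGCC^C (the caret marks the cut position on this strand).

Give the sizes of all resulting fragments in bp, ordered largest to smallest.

83, 14, 14, 13, 12 bp

ApaI sites (GGGCCC) start at positions 2, 14, 27, 110, 124.
ApaI cuts after base 5 of each site (before the last base), so after positions 6, 18, 31, 114, 128.
Circular molecule, 5 cuts → 5 fragments:
  7–18 → 12 bp
  19–31 → 13 bp
  32–114 → 83 bp
  115–128 → 14 bp
  129–136 then 1–6 → 8 + 6 = 14 bp
Sorted largest to smallest: 83, 14, 14, 13, 12 bp.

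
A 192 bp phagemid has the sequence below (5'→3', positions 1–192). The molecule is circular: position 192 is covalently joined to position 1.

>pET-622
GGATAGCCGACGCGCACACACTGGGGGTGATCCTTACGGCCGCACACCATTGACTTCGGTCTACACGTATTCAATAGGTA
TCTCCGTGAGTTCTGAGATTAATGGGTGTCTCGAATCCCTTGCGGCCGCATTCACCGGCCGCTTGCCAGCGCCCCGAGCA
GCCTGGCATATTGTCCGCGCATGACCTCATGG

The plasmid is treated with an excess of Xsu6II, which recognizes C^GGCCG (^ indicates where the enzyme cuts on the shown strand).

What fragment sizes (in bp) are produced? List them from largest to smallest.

93, 86, 13 bp

Xsu6II sites (CGGCCG) start at positions 37, 123, 136.
Xsu6II cuts after the first base of each site, so after positions 37, 123, 136.
Circular molecule, 3 cuts → 3 fragments:
  38–123 → 86 bp
  124–136 → 13 bp
  137–192 then 1–37 → 56 + 37 = 93 bp
Sorted largest to smallest: 93, 86, 13 bp.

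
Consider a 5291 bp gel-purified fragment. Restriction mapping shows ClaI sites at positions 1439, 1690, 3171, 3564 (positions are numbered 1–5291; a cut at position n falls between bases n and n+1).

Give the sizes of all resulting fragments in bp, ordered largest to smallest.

1727, 1481, 1439, 393, 251 bp

Linear molecule, 4 cuts → 5 fragments:
  1439 − 0 = 1439 bp
  1690 − 1439 = 251 bp
  3171 − 1690 = 1481 bp
  3564 − 3171 = 393 bp
  5291 − 3564 = 1727 bp
Sorted largest to smallest: 1727, 1481, 1439, 393, 251 bp.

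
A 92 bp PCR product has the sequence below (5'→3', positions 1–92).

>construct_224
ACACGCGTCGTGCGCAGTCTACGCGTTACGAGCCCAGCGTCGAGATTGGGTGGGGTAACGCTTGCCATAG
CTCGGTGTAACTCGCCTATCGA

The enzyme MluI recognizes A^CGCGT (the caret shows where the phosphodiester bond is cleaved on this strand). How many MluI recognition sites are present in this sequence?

2

ACGCGT occurs starting at positions 3, 21.
MluI cuts at 2 sites.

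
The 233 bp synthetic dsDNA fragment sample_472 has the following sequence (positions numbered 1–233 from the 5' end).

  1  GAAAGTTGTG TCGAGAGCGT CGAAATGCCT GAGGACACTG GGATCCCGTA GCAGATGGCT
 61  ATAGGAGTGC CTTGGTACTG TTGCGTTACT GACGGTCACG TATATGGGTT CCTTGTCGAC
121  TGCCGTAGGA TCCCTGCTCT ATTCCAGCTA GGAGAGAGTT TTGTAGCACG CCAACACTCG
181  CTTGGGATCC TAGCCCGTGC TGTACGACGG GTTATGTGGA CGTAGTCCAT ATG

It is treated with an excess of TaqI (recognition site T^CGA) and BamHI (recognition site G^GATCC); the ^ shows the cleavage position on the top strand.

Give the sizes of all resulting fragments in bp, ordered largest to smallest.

TaqI sites (TCGA) start at positions 11, 20, 116.
TaqI cuts after the first base of each site, so after positions 11, 20, 116.
BamHI sites (GGATCC) start at positions 41, 128, 185.
BamHI cuts after the first base of each site, so after positions 41, 128, 185.
Combined cut positions: 11, 20, 41, 116, 128, 185.
Linear molecule, 6 cuts → 7 fragments:
  1–11 → 11 bp
  12–20 → 9 bp
  21–41 → 21 bp
  42–116 → 75 bp
  117–128 → 12 bp
  129–185 → 57 bp
  186–233 → 48 bp
Sorted largest to smallest: 75, 57, 48, 21, 12, 11, 9 bp.

75, 57, 48, 21, 12, 11, 9 bp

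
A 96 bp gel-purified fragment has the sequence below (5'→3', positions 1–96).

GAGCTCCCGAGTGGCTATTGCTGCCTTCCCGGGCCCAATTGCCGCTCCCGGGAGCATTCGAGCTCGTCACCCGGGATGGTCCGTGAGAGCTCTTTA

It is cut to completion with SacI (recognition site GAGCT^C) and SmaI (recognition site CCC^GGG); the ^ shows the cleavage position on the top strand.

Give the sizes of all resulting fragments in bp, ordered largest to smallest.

SacI sites (GAGCTC) start at positions 1, 60, 87.
SacI cuts after base 5 of each site (before the last base), so after positions 5, 64, 91.
SmaI sites (CCCGGG) start at positions 28, 47, 70.
SmaI cuts after base 3 of each site, so after positions 30, 49, 72.
Combined cut positions: 5, 30, 49, 64, 72, 91.
Linear molecule, 6 cuts → 7 fragments:
  1–5 → 5 bp
  6–30 → 25 bp
  31–49 → 19 bp
  50–64 → 15 bp
  65–72 → 8 bp
  73–91 → 19 bp
  92–96 → 5 bp
Sorted largest to smallest: 25, 19, 19, 15, 8, 5, 5 bp.

25, 19, 19, 15, 8, 5, 5 bp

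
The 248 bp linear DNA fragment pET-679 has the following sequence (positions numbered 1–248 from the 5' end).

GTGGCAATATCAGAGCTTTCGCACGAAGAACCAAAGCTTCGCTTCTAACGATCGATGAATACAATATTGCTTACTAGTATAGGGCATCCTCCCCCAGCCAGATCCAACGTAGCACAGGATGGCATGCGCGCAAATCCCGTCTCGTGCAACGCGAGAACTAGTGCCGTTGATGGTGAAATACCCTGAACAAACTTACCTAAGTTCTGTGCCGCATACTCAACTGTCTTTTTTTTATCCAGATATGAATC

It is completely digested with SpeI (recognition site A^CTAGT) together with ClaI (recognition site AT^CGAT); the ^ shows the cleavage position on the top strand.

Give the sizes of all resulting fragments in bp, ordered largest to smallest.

91, 84, 52, 21 bp

SpeI sites (ACTAGT) start at positions 73, 157.
SpeI cuts after the first base of each site, so after positions 73, 157.
The ClaI site (ATCGAT) starts at position 51.
ClaI cuts after base 2 of each site, so after position 52.
Combined cut positions: 52, 73, 157.
Linear molecule, 3 cuts → 4 fragments:
  1–52 → 52 bp
  53–73 → 21 bp
  74–157 → 84 bp
  158–248 → 91 bp
Sorted largest to smallest: 91, 84, 52, 21 bp.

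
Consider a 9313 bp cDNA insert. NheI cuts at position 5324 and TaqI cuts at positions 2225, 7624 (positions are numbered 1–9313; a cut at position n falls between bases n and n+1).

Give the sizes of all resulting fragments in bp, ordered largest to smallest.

3099, 2300, 2225, 1689 bp

Combined cut positions (sorted): 2225, 5324, 7624.
Linear molecule, 3 cuts → 4 fragments:
  2225 − 0 = 2225 bp
  5324 − 2225 = 3099 bp
  7624 − 5324 = 2300 bp
  9313 − 7624 = 1689 bp
Sorted largest to smallest: 3099, 2300, 2225, 1689 bp.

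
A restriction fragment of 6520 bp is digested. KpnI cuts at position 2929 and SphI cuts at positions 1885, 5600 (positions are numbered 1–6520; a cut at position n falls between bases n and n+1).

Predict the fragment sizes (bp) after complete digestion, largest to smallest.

2671, 1885, 1044, 920 bp

Combined cut positions (sorted): 1885, 2929, 5600.
Linear molecule, 3 cuts → 4 fragments:
  1885 − 0 = 1885 bp
  2929 − 1885 = 1044 bp
  5600 − 2929 = 2671 bp
  6520 − 5600 = 920 bp
Sorted largest to smallest: 2671, 1885, 1044, 920 bp.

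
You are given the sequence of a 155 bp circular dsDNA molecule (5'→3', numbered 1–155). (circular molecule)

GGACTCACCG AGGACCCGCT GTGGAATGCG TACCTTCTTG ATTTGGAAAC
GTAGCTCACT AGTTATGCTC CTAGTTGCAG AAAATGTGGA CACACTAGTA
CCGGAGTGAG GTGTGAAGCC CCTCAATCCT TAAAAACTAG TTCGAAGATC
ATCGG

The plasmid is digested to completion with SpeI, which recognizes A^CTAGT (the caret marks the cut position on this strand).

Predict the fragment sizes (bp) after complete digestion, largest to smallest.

SpeI sites (ACTAGT) start at positions 58, 94, 136.
SpeI cuts after the first base of each site, so after positions 58, 94, 136.
Circular molecule, 3 cuts → 3 fragments:
  59–94 → 36 bp
  95–136 → 42 bp
  137–155 then 1–58 → 19 + 58 = 77 bp
Sorted largest to smallest: 77, 42, 36 bp.

77, 42, 36 bp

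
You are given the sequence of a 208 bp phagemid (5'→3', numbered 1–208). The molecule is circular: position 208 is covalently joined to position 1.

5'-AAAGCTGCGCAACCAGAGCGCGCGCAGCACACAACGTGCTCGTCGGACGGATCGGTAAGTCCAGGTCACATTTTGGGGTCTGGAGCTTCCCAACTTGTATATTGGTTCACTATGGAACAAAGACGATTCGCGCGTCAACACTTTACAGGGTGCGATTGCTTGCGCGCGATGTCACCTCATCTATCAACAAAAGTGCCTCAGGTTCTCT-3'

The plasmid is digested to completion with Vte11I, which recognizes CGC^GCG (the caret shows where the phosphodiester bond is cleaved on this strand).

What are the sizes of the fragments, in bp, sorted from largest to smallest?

Vte11I sites (CGCGCG) start at positions 19, 129, 163.
Vte11I cuts after base 3 of each site, so after positions 21, 131, 165.
Circular molecule, 3 cuts → 3 fragments:
  22–131 → 110 bp
  132–165 → 34 bp
  166–208 then 1–21 → 43 + 21 = 64 bp
Sorted largest to smallest: 110, 64, 34 bp.

110, 64, 34 bp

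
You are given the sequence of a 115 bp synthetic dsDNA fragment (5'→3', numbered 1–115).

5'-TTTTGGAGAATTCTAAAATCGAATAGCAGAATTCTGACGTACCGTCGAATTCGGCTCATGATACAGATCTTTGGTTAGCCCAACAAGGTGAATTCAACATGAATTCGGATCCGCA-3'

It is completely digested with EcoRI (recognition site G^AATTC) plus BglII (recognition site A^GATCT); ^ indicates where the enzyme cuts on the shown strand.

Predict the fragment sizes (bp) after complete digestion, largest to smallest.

EcoRI sites (GAATTC) start at positions 8, 29, 47, 90, 101.
EcoRI cuts after the first base of each site, so after positions 8, 29, 47, 90, 101.
The BglII site (AGATCT) starts at position 65.
BglII cuts after the first base of each site, so after position 65.
Combined cut positions: 8, 29, 47, 65, 90, 101.
Linear molecule, 6 cuts → 7 fragments:
  1–8 → 8 bp
  9–29 → 21 bp
  30–47 → 18 bp
  48–65 → 18 bp
  66–90 → 25 bp
  91–101 → 11 bp
  102–115 → 14 bp
Sorted largest to smallest: 25, 21, 18, 18, 14, 11, 8 bp.

25, 21, 18, 18, 14, 11, 8 bp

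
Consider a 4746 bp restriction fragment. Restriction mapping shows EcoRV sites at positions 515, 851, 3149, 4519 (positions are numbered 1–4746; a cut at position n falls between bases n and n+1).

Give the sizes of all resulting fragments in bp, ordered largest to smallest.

Linear molecule, 4 cuts → 5 fragments:
  515 − 0 = 515 bp
  851 − 515 = 336 bp
  3149 − 851 = 2298 bp
  4519 − 3149 = 1370 bp
  4746 − 4519 = 227 bp
Sorted largest to smallest: 2298, 1370, 515, 336, 227 bp.

2298, 1370, 515, 336, 227 bp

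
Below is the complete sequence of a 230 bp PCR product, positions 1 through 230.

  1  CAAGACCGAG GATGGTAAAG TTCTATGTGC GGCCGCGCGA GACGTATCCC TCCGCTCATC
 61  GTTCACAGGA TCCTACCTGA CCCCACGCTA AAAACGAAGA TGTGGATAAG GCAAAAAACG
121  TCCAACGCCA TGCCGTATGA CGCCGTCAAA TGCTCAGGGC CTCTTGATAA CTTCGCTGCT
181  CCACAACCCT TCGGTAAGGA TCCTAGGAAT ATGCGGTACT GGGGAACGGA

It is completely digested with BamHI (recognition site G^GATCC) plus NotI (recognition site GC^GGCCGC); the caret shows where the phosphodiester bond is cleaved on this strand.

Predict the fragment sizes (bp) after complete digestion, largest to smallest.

130, 38, 32, 30 bp

BamHI sites (GGATCC) start at positions 68, 198.
BamHI cuts after the first base of each site, so after positions 68, 198.
The NotI site (GCGGCCGC) starts at position 29.
NotI cuts after base 2 of each site, so after position 30.
Combined cut positions: 30, 68, 198.
Linear molecule, 3 cuts → 4 fragments:
  1–30 → 30 bp
  31–68 → 38 bp
  69–198 → 130 bp
  199–230 → 32 bp
Sorted largest to smallest: 130, 38, 32, 30 bp.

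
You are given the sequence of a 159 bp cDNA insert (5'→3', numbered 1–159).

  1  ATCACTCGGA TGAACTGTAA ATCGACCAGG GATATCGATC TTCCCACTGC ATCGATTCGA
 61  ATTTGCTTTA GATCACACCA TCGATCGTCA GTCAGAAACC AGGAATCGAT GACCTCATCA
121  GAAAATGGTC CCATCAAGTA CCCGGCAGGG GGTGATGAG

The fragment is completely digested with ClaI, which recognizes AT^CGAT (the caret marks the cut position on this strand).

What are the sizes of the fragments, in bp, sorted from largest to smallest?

ClaI sites (ATCGAT) start at positions 34, 51, 80, 105.
ClaI cuts after base 2 of each site, so after positions 35, 52, 81, 106.
Linear molecule, 4 cuts → 5 fragments:
  1–35 → 35 bp
  36–52 → 17 bp
  53–81 → 29 bp
  82–106 → 25 bp
  107–159 → 53 bp
Sorted largest to smallest: 53, 35, 29, 25, 17 bp.

53, 35, 29, 25, 17 bp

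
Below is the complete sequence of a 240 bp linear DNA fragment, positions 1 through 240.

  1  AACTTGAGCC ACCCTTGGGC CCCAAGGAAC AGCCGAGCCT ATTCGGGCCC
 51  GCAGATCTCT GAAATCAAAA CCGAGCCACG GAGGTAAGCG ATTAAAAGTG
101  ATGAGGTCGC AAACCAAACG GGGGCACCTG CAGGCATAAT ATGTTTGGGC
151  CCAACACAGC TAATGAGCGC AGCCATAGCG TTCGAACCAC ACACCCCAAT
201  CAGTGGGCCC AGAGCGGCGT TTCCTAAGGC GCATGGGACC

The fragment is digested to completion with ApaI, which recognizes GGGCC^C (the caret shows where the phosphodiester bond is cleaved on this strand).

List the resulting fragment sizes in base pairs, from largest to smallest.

102, 58, 31, 28, 21 bp

ApaI sites (GGGCCC) start at positions 17, 45, 147, 205.
ApaI cuts after base 5 of each site (before the last base), so after positions 21, 49, 151, 209.
Linear molecule, 4 cuts → 5 fragments:
  1–21 → 21 bp
  22–49 → 28 bp
  50–151 → 102 bp
  152–209 → 58 bp
  210–240 → 31 bp
Sorted largest to smallest: 102, 58, 31, 28, 21 bp.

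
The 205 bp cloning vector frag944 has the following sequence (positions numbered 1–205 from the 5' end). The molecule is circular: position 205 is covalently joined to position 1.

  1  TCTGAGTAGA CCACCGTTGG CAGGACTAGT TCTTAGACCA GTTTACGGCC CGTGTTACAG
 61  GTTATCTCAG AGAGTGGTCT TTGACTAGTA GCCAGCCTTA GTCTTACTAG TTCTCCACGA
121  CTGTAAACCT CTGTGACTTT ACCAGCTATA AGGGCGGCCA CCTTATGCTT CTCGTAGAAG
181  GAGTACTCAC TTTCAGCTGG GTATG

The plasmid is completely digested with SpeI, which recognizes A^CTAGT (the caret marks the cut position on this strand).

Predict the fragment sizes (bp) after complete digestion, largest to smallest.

124, 59, 22 bp

SpeI sites (ACTAGT) start at positions 25, 84, 106.
SpeI cuts after the first base of each site, so after positions 25, 84, 106.
Circular molecule, 3 cuts → 3 fragments:
  26–84 → 59 bp
  85–106 → 22 bp
  107–205 then 1–25 → 99 + 25 = 124 bp
Sorted largest to smallest: 124, 59, 22 bp.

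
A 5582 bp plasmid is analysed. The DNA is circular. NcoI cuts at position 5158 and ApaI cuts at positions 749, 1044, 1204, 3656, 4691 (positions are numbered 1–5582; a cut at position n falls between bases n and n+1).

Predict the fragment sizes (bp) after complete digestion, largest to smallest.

Combined cut positions (sorted): 749, 1044, 1204, 3656, 4691, 5158.
Circular molecule, 6 cuts → 6 fragments:
  1044 − 749 = 295 bp
  1204 − 1044 = 160 bp
  3656 − 1204 = 2452 bp
  4691 − 3656 = 1035 bp
  5158 − 4691 = 467 bp
  wrap: 5582 − 5158 + 749 = 1173 bp
Sorted largest to smallest: 2452, 1173, 1035, 467, 295, 160 bp.

2452, 1173, 1035, 467, 295, 160 bp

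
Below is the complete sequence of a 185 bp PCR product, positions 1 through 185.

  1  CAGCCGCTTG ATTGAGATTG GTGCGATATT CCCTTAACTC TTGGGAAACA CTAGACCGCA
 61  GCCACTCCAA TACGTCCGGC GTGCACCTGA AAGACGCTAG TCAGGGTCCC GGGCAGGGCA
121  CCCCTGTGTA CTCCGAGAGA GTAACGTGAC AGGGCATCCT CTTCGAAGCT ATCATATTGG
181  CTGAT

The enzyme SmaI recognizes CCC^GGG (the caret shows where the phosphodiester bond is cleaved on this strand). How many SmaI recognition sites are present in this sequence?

1

CCCGGG occurs starting at position 108.
SmaI cuts at 1 site.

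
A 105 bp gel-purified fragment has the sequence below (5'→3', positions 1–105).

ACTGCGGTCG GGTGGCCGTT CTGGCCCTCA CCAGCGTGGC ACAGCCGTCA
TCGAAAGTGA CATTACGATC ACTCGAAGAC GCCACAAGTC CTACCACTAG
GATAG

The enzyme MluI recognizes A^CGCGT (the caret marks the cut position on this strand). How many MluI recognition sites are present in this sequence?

0

No occurrence of ACGCGT is present in the sequence.
MluI does not cut: 0 sites.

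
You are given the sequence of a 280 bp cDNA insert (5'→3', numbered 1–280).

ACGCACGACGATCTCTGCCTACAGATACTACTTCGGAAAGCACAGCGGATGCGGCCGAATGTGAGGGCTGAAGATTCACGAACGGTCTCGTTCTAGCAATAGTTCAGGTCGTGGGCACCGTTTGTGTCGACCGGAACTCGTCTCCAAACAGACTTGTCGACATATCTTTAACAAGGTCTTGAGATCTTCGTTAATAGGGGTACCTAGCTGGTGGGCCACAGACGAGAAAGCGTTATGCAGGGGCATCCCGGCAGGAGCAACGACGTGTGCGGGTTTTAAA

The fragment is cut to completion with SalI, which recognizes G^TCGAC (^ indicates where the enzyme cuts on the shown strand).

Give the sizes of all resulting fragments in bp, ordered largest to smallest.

126, 124, 30 bp

SalI sites (GTCGAC) start at positions 126, 156.
SalI cuts after the first base of each site, so after positions 126, 156.
Linear molecule, 2 cuts → 3 fragments:
  1–126 → 126 bp
  127–156 → 30 bp
  157–280 → 124 bp
Sorted largest to smallest: 126, 124, 30 bp.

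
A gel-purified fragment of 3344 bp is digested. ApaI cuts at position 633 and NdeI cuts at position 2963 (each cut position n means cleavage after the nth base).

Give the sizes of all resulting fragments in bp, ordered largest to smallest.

Combined cut positions (sorted): 633, 2963.
Linear molecule, 2 cuts → 3 fragments:
  633 − 0 = 633 bp
  2963 − 633 = 2330 bp
  3344 − 2963 = 381 bp
Sorted largest to smallest: 2330, 633, 381 bp.

2330, 633, 381 bp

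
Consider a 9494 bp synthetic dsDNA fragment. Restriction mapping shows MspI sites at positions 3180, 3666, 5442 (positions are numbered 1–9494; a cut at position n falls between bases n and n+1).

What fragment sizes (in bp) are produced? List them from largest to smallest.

4052, 3180, 1776, 486 bp

Linear molecule, 3 cuts → 4 fragments:
  3180 − 0 = 3180 bp
  3666 − 3180 = 486 bp
  5442 − 3666 = 1776 bp
  9494 − 5442 = 4052 bp
Sorted largest to smallest: 4052, 3180, 1776, 486 bp.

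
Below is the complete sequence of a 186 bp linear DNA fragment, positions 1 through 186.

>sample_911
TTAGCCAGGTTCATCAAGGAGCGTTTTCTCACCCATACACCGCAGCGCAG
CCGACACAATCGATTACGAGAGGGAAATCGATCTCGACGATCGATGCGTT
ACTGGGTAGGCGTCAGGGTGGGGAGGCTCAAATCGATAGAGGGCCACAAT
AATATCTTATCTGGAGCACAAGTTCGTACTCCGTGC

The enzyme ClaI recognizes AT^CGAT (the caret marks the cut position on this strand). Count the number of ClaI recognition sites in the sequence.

4

ATCGAT occurs starting at positions 59, 77, 90, 132.
ClaI cuts at 4 sites.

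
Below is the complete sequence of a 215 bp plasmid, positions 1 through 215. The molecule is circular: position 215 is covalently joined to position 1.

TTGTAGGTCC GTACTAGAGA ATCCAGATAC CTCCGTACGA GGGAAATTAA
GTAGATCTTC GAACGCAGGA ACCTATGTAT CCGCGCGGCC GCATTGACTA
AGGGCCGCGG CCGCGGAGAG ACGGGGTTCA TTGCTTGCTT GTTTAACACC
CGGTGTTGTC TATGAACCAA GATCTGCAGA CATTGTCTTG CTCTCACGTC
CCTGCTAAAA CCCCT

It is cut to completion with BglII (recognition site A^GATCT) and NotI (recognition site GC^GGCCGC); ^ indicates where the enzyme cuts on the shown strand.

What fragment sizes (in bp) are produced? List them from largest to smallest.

BglII sites (AGATCT) start at positions 53, 170.
BglII cuts after the first base of each site, so after positions 53, 170.
NotI sites (GCGGCCGC) start at positions 85, 107.
NotI cuts after base 2 of each site, so after positions 86, 108.
Combined cut positions: 53, 86, 108, 170.
Circular molecule, 4 cuts → 4 fragments:
  54–86 → 33 bp
  87–108 → 22 bp
  109–170 → 62 bp
  171–215 then 1–53 → 45 + 53 = 98 bp
Sorted largest to smallest: 98, 62, 33, 22 bp.

98, 62, 33, 22 bp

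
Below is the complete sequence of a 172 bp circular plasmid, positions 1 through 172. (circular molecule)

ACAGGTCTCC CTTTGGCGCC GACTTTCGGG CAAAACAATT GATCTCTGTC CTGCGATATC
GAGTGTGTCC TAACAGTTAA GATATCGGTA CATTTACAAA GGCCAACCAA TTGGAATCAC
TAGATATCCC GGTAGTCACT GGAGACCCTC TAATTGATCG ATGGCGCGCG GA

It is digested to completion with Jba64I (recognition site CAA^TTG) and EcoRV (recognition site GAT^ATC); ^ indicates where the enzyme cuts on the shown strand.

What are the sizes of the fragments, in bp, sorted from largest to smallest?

Jba64I sites (CAATTG) start at positions 36, 108.
Jba64I cuts after base 3 of each site, so after positions 38, 110.
EcoRV sites (GATATC) start at positions 55, 81, 123.
EcoRV cuts after base 3 of each site, so after positions 57, 83, 125.
Combined cut positions: 38, 57, 83, 110, 125.
Circular molecule, 5 cuts → 5 fragments:
  39–57 → 19 bp
  58–83 → 26 bp
  84–110 → 27 bp
  111–125 → 15 bp
  126–172 then 1–38 → 47 + 38 = 85 bp
Sorted largest to smallest: 85, 27, 26, 19, 15 bp.

85, 27, 26, 19, 15 bp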